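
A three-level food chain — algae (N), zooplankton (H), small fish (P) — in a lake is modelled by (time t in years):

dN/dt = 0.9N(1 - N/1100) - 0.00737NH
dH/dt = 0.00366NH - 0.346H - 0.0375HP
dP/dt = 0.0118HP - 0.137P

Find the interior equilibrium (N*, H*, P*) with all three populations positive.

From dP/dt = 0: 0.0118H* = 0.137, so H* = 11.6.
From dN/dt = 0: 0.9(1 - N*/1100) = 0.00737·11.6, giving N* = 1100·(1 - 0.0951) = 995.
From dH/dt = 0: 0.00366·995 - 0.346 = 0.0375P*, so P* = 3.3/0.0375 = 87.9.

N* ≈ 995, H* ≈ 11.6, P* ≈ 87.9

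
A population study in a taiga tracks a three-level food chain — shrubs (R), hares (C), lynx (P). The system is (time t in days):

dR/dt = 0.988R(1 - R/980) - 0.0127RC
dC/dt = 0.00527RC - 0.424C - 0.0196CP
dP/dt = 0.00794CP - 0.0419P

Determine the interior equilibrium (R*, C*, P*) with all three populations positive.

R* ≈ 914, C* ≈ 5.28, P* ≈ 224

From dP/dt = 0: 0.00794C* = 0.0419, so C* = 5.28.
From dR/dt = 0: 0.988(1 - R*/980) = 0.0127·5.28, giving R* = 980·(1 - 0.0678) = 914.
From dC/dt = 0: 0.00527·914 - 0.424 = 0.0196P*, so P* = 4.39/0.0196 = 224.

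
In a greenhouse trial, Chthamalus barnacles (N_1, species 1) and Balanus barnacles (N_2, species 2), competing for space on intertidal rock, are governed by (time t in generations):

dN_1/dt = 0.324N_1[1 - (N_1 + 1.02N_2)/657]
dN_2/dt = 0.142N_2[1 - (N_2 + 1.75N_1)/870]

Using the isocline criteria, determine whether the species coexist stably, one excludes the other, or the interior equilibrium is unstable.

Compare the nullcline intercepts: K1/α12 = 657/1.02 = 644 < K2 = 870; K2/α21 = 870/1.75 = 497 < K1 = 657.
Since both are reversed, neither can invade when rare; the interior point is a saddle.

unstable coexistence (outcome depends on initial conditions)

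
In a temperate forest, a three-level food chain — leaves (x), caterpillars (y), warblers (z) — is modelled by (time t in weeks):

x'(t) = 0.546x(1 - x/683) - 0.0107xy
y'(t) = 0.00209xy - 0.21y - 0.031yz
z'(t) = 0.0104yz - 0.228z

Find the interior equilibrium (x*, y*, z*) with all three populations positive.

From dz/dt = 0: 0.0104y* = 0.228, so y* = 21.9.
From dx/dt = 0: 0.546(1 - x*/683) = 0.0107·21.9, giving x* = 683·(1 - 0.43) = 390.
From dy/dt = 0: 0.00209·390 - 0.21 = 0.031z*, so z* = 0.604/0.031 = 19.5.

x* ≈ 390, y* ≈ 21.9, z* ≈ 19.5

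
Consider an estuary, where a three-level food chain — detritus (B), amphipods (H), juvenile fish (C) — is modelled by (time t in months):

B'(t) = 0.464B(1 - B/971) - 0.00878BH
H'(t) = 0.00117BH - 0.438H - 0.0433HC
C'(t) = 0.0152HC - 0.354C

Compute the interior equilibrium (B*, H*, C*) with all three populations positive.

From dC/dt = 0: 0.0152H* = 0.354, so H* = 23.3.
From dB/dt = 0: 0.464(1 - B*/971) = 0.00878·23.3, giving B* = 971·(1 - 0.441) = 543.
From dH/dt = 0: 0.00117·543 - 0.438 = 0.0433C*, so C* = 0.197/0.0433 = 4.56.

B* ≈ 543, H* ≈ 23.3, C* ≈ 4.56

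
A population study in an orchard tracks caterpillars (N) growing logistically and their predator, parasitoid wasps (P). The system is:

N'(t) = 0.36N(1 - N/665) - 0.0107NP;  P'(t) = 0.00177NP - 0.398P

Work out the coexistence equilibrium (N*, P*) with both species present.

N* ≈ 225, P* ≈ 22.3

From dP/dt = 0 with P > 0: 0.00177N* = 0.398, so N* = 225.
Substitute into dN/dt = 0: 0.36(1 - 225/665) = 0.0107P*.
The bracket is 0.662, giving P* = 0.238/0.0107 = 22.3.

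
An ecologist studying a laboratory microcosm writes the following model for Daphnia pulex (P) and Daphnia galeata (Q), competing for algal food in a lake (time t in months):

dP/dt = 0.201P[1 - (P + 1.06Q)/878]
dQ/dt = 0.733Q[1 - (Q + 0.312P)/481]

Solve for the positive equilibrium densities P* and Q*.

P* ≈ 550, Q* ≈ 309

Setting both brackets to zero gives the nullclines P + 1.06Q = 878 and 0.312P + Q = 481.
Substituting Q = 481 - 0.312P into the first: P(1 - 1.06·0.312) = 878 - 1.06·481.
So P* = 368/0.669 = 550, and then Q* = 481 - 0.312·550 = 309.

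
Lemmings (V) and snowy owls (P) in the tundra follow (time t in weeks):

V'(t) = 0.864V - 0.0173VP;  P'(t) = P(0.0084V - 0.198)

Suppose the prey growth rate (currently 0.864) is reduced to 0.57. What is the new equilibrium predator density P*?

At the interior fixed point, setting dV/dt = 0 with V > 0 fixes P* = (prey growth rate)/(VP coefficient) — independent of the other coefficients.
With the change, P* = 0.57/0.0173 = 32.9; it falls from 49.9.

P* ≈ 32.9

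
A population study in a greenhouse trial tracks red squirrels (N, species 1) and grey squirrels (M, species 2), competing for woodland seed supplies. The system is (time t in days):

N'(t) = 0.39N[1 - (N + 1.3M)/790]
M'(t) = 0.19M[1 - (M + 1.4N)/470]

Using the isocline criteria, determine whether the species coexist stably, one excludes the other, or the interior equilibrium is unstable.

species 1 excludes species 2

Compare the nullcline intercepts: K1/α12 = 790/1.3 = 608 > K2 = 470; K2/α21 = 470/1.4 = 336 < K1 = 790.
Since the inequalities point opposite ways, species 1 can invade but species 2 cannot.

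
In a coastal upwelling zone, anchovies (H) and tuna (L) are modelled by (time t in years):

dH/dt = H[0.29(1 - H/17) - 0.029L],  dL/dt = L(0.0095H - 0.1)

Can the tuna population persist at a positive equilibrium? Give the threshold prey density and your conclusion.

Threshold H = 10.5; K > 10.5, so yes, the predator persists.

The predator equation gives dL/dt > 0 only when H > 0.1/0.0095 = 10.5.
Without the predator, H → K = 17. Since 17 > 10.5, the predator can invade and persist.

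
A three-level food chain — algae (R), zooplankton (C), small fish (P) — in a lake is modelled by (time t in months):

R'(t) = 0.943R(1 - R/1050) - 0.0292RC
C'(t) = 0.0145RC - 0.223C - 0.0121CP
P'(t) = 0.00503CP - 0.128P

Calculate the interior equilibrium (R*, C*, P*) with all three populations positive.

From dP/dt = 0: 0.00503C* = 0.128, so C* = 25.4.
From dR/dt = 0: 0.943(1 - R*/1050) = 0.0292·25.4, giving R* = 1050·(1 - 0.788) = 223.
From dC/dt = 0: 0.0145·223 - 0.223 = 0.0121P*, so P* = 3.01/0.0121 = 248.

R* ≈ 223, C* ≈ 25.4, P* ≈ 248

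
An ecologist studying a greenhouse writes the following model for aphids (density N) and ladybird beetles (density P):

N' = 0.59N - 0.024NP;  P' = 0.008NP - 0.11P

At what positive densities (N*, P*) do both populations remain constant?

N* ≈ 13.8, P* ≈ 24.6

Set dP/dt = 0 with P > 0: 0.008N - 0.11 = 0, so N* = 0.11/0.008 = 13.8.
Set dN/dt = 0 with N > 0: 0.59 - 0.024P = 0, so P* = 0.59/0.024 = 24.6.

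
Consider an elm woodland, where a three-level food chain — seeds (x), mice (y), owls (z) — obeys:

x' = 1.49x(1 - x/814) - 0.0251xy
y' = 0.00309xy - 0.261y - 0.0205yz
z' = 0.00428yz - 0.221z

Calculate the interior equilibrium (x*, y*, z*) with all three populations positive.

x* ≈ 106, y* ≈ 51.6, z* ≈ 3.24

From dz/dt = 0: 0.00428y* = 0.221, so y* = 51.6.
From dx/dt = 0: 1.49(1 - x*/814) = 0.0251·51.6, giving x* = 814·(1 - 0.87) = 106.
From dy/dt = 0: 0.00309·106 - 0.261 = 0.0205z*, so z* = 0.0664/0.0205 = 3.24.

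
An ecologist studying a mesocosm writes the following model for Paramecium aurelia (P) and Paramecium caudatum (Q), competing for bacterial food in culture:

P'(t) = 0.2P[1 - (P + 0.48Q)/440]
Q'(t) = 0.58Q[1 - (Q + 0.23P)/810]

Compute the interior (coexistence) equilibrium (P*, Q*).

P* ≈ 57.6, Q* ≈ 797

Setting both brackets to zero gives the nullclines P + 0.48Q = 440 and 0.23P + Q = 810.
Substituting Q = 810 - 0.23P into the first: P(1 - 0.48·0.23) = 440 - 0.48·810.
So P* = 51.2/0.89 = 57.6, and then Q* = 810 - 0.23·57.6 = 797.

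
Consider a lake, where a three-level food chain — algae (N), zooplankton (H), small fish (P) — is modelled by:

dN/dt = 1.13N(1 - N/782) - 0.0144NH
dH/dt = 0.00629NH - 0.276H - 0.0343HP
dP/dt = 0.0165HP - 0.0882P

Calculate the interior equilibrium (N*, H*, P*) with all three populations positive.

N* ≈ 729, H* ≈ 5.35, P* ≈ 126

From dP/dt = 0: 0.0165H* = 0.0882, so H* = 5.35.
From dN/dt = 0: 1.13(1 - N*/782) = 0.0144·5.35, giving N* = 782·(1 - 0.0681) = 729.
From dH/dt = 0: 0.00629·729 - 0.276 = 0.0343P*, so P* = 4.31/0.0343 = 126.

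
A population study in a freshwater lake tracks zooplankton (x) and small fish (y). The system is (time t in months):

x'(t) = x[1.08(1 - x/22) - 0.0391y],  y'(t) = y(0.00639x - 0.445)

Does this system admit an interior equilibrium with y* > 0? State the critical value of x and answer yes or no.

Threshold x = 69.6; K < 69.6, so no, the predator goes extinct.

The predator equation gives dy/dt > 0 only when x > 0.445/0.00639 = 69.6.
Without the predator, x → K = 22. Since 22 < 69.6, the predator cannot invade.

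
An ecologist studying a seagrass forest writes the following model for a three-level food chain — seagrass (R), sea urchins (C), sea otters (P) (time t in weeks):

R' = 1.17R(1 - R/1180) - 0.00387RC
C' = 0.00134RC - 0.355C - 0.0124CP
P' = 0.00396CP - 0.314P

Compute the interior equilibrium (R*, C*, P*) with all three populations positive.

R* ≈ 871, C* ≈ 79.3, P* ≈ 65.4

From dP/dt = 0: 0.00396C* = 0.314, so C* = 79.3.
From dR/dt = 0: 1.17(1 - R*/1180) = 0.00387·79.3, giving R* = 1180·(1 - 0.262) = 871.
From dC/dt = 0: 0.00134·871 - 0.355 = 0.0124P*, so P* = 0.811/0.0124 = 65.4.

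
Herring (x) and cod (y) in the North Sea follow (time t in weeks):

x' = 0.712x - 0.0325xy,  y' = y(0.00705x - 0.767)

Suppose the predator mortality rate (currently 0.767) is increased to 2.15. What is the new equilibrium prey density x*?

x* ≈ 305

At the interior fixed point, setting dy/dt = 0 with y > 0 fixes x* = (predator death rate)/(xy coefficient) — independent of the other coefficients.
With the change, x* = 2.15/0.00705 = 305; it rises from 109.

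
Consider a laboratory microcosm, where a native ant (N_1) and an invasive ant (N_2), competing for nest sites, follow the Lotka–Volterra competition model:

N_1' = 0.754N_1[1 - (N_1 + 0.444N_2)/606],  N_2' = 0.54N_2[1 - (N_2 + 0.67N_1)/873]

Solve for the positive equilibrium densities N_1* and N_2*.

N_1* ≈ 311, N_2* ≈ 665

Setting both brackets to zero gives the nullclines N_1 + 0.444N_2 = 606 and 0.67N_1 + N_2 = 873.
Substituting N_2 = 873 - 0.67N_1 into the first: N_1(1 - 0.444·0.67) = 606 - 0.444·873.
So N_1* = 218/0.703 = 311, and then N_2* = 873 - 0.67·311 = 665.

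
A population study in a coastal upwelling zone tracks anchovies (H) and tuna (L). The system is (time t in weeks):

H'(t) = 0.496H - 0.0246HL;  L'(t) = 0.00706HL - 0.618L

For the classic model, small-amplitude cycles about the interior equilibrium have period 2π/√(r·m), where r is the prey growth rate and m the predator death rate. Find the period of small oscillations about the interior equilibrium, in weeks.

T ≈ 11.3 weeks

Here r = 0.496 and m = 0.618, so r·m = 0.307.
ω = √0.307 = 0.554 per week, hence T = 2π/ω ≈ 11.3 weeks.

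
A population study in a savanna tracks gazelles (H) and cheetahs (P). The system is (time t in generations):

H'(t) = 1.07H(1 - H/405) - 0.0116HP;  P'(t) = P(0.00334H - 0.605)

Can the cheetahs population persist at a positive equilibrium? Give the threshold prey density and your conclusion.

Threshold H = 181; K > 181, so yes, the predator persists.

The predator equation gives dP/dt > 0 only when H > 0.605/0.00334 = 181.
Without the predator, H → K = 405. Since 405 > 181, the predator can invade and persist.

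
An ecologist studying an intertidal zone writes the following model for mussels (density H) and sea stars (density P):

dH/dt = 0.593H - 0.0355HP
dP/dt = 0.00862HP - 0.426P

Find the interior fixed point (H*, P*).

Set dP/dt = 0 with P > 0: 0.00862H - 0.426 = 0, so H* = 0.426/0.00862 = 49.4.
Set dH/dt = 0 with H > 0: 0.593 - 0.0355P = 0, so P* = 0.593/0.0355 = 16.7.

H* ≈ 49.4, P* ≈ 16.7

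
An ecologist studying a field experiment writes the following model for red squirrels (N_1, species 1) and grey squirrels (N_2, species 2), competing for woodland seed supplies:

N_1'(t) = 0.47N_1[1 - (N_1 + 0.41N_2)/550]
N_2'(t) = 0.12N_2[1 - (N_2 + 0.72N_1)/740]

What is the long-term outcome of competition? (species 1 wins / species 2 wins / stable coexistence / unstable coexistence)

Compare the nullcline intercepts: K1/α12 = 550/0.41 = 1340 > K2 = 740; K2/α21 = 740/0.72 = 1030 > K1 = 550.
Since both inequalities hold, each species can invade when rare, so the interior equilibrium is stable.

stable coexistence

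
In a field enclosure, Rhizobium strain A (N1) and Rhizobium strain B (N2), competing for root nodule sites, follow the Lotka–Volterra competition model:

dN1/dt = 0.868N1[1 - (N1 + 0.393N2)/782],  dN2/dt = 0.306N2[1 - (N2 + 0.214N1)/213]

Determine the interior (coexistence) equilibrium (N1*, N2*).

N1* ≈ 762, N2* ≈ 49.8

Setting both brackets to zero gives the nullclines N1 + 0.393N2 = 782 and 0.214N1 + N2 = 213.
Substituting N2 = 213 - 0.214N1 into the first: N1(1 - 0.393·0.214) = 782 - 0.393·213.
So N1* = 698/0.916 = 762, and then N2* = 213 - 0.214·762 = 49.8.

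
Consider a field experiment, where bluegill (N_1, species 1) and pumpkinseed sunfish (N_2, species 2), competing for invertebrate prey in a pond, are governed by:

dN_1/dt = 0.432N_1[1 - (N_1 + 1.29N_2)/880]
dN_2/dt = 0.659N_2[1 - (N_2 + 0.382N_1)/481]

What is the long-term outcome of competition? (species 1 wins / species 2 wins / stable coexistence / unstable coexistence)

stable coexistence

Compare the nullcline intercepts: K1/α12 = 880/1.29 = 682 > K2 = 481; K2/α21 = 481/0.382 = 1260 > K1 = 880.
Since both inequalities hold, each species can invade when rare, so the interior equilibrium is stable.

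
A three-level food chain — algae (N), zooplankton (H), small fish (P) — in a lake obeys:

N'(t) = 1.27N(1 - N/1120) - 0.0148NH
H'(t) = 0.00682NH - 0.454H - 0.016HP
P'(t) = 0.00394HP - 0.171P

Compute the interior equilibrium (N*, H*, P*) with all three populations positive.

N* ≈ 554, H* ≈ 43.4, P* ≈ 208

From dP/dt = 0: 0.00394H* = 0.171, so H* = 43.4.
From dN/dt = 0: 1.27(1 - N*/1120) = 0.0148·43.4, giving N* = 1120·(1 - 0.506) = 554.
From dH/dt = 0: 0.00682·554 - 0.454 = 0.016P*, so P* = 3.32/0.016 = 208.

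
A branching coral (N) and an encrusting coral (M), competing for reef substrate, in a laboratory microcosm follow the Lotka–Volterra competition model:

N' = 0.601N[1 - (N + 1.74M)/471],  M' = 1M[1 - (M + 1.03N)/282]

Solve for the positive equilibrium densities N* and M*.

N* ≈ 24.8, M* ≈ 256

Setting both brackets to zero gives the nullclines N + 1.74M = 471 and 1.03N + M = 282.
Substituting M = 282 - 1.03N into the first: N(1 - 1.74·1.03) = 471 - 1.74·282.
So N* = -19.7/-0.792 = 24.8, and then M* = 282 - 1.03·24.8 = 256.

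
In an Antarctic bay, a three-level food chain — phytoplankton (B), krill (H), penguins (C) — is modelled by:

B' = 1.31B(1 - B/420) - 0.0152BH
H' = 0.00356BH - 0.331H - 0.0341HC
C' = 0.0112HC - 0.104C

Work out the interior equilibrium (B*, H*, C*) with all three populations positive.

From dC/dt = 0: 0.0112H* = 0.104, so H* = 9.29.
From dB/dt = 0: 1.31(1 - B*/420) = 0.0152·9.29, giving B* = 420·(1 - 0.108) = 375.
From dH/dt = 0: 0.00356·375 - 0.331 = 0.0341C*, so C* = 1/0.0341 = 29.4.

B* ≈ 375, H* ≈ 9.29, C* ≈ 29.4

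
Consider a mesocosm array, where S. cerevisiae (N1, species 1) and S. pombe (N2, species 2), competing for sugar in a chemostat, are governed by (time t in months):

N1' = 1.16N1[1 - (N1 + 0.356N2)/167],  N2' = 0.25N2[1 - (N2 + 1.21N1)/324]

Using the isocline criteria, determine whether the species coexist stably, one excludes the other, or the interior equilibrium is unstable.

stable coexistence

Compare the nullcline intercepts: K1/α12 = 167/0.356 = 469 > K2 = 324; K2/α21 = 324/1.21 = 268 > K1 = 167.
Since both inequalities hold, each species can invade when rare, so the interior equilibrium is stable.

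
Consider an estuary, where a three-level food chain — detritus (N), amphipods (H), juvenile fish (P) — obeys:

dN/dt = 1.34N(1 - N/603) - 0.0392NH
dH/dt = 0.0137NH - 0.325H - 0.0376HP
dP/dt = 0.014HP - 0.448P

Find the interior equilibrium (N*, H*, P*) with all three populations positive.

N* ≈ 38.5, H* ≈ 32, P* ≈ 5.39

From dP/dt = 0: 0.014H* = 0.448, so H* = 32.
From dN/dt = 0: 1.34(1 - N*/603) = 0.0392·32, giving N* = 603·(1 - 0.936) = 38.5.
From dH/dt = 0: 0.0137·38.5 - 0.325 = 0.0376P*, so P* = 0.203/0.0376 = 5.39.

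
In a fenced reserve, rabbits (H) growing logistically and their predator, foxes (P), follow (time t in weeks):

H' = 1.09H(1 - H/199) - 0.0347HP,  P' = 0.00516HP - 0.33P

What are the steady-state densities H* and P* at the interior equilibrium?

From dP/dt = 0 with P > 0: 0.00516H* = 0.33, so H* = 64.
Substitute into dH/dt = 0: 1.09(1 - 64/199) = 0.0347P*.
The bracket is 0.679, giving P* = 0.74/0.0347 = 21.3.

H* ≈ 64, P* ≈ 21.3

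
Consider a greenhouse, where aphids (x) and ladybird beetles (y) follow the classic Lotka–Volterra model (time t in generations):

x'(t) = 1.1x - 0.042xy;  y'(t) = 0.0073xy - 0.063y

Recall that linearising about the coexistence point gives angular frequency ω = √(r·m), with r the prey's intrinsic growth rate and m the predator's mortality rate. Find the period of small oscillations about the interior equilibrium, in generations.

Here r = 1.1 and m = 0.063, so r·m = 0.0693.
ω = √0.0693 = 0.263 per generation, hence T = 2π/ω ≈ 23.9 generations.

T ≈ 23.9 generations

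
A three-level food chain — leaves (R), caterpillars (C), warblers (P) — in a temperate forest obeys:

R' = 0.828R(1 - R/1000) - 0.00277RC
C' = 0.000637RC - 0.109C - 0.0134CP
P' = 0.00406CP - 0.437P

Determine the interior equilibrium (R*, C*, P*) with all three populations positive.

R* ≈ 640, C* ≈ 108, P* ≈ 22.3

From dP/dt = 0: 0.00406C* = 0.437, so C* = 108.
From dR/dt = 0: 0.828(1 - R*/1000) = 0.00277·108, giving R* = 1000·(1 - 0.36) = 640.
From dC/dt = 0: 0.000637·640 - 0.109 = 0.0134P*, so P* = 0.299/0.0134 = 22.3.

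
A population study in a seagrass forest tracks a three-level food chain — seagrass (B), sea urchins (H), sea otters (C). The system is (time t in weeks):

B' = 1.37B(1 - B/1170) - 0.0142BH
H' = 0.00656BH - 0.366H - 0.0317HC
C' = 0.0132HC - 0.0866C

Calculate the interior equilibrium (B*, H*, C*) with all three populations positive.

From dC/dt = 0: 0.0132H* = 0.0866, so H* = 6.56.
From dB/dt = 0: 1.37(1 - B*/1170) = 0.0142·6.56, giving B* = 1170·(1 - 0.068) = 1090.
From dH/dt = 0: 0.00656·1090 - 0.366 = 0.0317C*, so C* = 6.79/0.0317 = 214.

B* ≈ 1090, H* ≈ 6.56, C* ≈ 214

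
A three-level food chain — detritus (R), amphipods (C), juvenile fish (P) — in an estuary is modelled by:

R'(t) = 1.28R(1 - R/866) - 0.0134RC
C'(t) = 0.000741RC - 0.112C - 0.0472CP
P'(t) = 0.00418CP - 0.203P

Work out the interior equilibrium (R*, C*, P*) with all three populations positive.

R* ≈ 426, C* ≈ 48.6, P* ≈ 4.31

From dP/dt = 0: 0.00418C* = 0.203, so C* = 48.6.
From dR/dt = 0: 1.28(1 - R*/866) = 0.0134·48.6, giving R* = 866·(1 - 0.508) = 426.
From dC/dt = 0: 0.000741·426 - 0.112 = 0.0472P*, so P* = 0.203/0.0472 = 4.31.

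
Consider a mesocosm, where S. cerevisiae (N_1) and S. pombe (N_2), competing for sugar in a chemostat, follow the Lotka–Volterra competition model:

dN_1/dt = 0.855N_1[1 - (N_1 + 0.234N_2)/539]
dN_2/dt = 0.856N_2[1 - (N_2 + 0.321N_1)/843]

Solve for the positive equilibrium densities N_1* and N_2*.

N_1* ≈ 369, N_2* ≈ 724

Setting both brackets to zero gives the nullclines N_1 + 0.234N_2 = 539 and 0.321N_1 + N_2 = 843.
Substituting N_2 = 843 - 0.321N_1 into the first: N_1(1 - 0.234·0.321) = 539 - 0.234·843.
So N_1* = 342/0.925 = 369, and then N_2* = 843 - 0.321·369 = 724.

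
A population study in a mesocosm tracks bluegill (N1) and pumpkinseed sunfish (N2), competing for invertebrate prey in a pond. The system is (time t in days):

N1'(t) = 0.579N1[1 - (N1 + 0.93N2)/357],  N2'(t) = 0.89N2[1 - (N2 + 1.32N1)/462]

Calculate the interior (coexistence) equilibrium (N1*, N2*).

Setting both brackets to zero gives the nullclines N1 + 0.93N2 = 357 and 1.32N1 + N2 = 462.
Substituting N2 = 462 - 1.32N1 into the first: N1(1 - 0.93·1.32) = 357 - 0.93·462.
So N1* = -72.7/-0.228 = 319, and then N2* = 462 - 1.32·319 = 40.6.

N1* ≈ 319, N2* ≈ 40.6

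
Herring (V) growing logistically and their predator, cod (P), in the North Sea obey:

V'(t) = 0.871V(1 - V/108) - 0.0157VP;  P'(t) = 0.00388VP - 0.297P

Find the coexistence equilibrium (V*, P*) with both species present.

V* ≈ 76.5, P* ≈ 16.2

From dP/dt = 0 with P > 0: 0.00388V* = 0.297, so V* = 76.5.
Substitute into dV/dt = 0: 0.871(1 - 76.5/108) = 0.0157P*.
The bracket is 0.291, giving P* = 0.254/0.0157 = 16.2.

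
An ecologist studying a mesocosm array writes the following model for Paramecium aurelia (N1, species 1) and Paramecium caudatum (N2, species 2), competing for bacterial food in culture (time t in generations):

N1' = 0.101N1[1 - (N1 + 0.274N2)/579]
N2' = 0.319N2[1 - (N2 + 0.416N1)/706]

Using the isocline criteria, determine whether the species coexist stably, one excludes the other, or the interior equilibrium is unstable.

Compare the nullcline intercepts: K1/α12 = 579/0.274 = 2110 > K2 = 706; K2/α21 = 706/0.416 = 1700 > K1 = 579.
Since both inequalities hold, each species can invade when rare, so the interior equilibrium is stable.

stable coexistence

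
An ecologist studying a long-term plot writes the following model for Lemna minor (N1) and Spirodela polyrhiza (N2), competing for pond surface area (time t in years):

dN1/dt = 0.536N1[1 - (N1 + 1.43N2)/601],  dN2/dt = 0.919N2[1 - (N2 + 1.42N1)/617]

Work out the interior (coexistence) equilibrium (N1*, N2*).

Setting both brackets to zero gives the nullclines N1 + 1.43N2 = 601 and 1.42N1 + N2 = 617.
Substituting N2 = 617 - 1.42N1 into the first: N1(1 - 1.43·1.42) = 601 - 1.43·617.
So N1* = -281/-1.03 = 273, and then N2* = 617 - 1.42·273 = 229.

N1* ≈ 273, N2* ≈ 229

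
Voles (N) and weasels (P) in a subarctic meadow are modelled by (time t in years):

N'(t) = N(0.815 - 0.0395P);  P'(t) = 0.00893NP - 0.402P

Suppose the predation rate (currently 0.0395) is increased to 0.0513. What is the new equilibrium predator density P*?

P* ≈ 15.9

At the interior fixed point, setting dN/dt = 0 with N > 0 fixes P* = (prey growth rate)/(NP coefficient) — independent of the other coefficients.
With the change, P* = 0.815/0.0513 = 15.9; it falls from 20.6.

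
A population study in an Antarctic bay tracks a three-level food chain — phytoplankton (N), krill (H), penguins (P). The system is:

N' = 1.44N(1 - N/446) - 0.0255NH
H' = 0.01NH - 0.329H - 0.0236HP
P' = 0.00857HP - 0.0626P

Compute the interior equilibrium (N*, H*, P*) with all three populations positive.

N* ≈ 388, H* ≈ 7.3, P* ≈ 151

From dP/dt = 0: 0.00857H* = 0.0626, so H* = 7.3.
From dN/dt = 0: 1.44(1 - N*/446) = 0.0255·7.3, giving N* = 446·(1 - 0.129) = 388.
From dH/dt = 0: 0.01·388 - 0.329 = 0.0236P*, so P* = 3.55/0.0236 = 151.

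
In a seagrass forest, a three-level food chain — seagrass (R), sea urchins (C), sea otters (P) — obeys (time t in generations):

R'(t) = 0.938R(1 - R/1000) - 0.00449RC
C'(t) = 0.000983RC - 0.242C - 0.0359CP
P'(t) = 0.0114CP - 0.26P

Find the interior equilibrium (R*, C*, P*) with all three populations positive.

From dP/dt = 0: 0.0114C* = 0.26, so C* = 22.8.
From dR/dt = 0: 0.938(1 - R*/1000) = 0.00449·22.8, giving R* = 1000·(1 - 0.109) = 891.
From dC/dt = 0: 0.000983·891 - 0.242 = 0.0359P*, so P* = 0.634/0.0359 = 17.7.

R* ≈ 891, C* ≈ 22.8, P* ≈ 17.7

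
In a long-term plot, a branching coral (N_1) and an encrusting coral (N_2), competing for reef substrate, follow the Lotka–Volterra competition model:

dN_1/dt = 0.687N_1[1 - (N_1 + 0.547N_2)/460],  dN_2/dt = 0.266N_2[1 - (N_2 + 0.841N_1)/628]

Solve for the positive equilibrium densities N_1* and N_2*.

Setting both brackets to zero gives the nullclines N_1 + 0.547N_2 = 460 and 0.841N_1 + N_2 = 628.
Substituting N_2 = 628 - 0.841N_1 into the first: N_1(1 - 0.547·0.841) = 460 - 0.547·628.
So N_1* = 116/0.54 = 216, and then N_2* = 628 - 0.841·216 = 447.

N_1* ≈ 216, N_2* ≈ 447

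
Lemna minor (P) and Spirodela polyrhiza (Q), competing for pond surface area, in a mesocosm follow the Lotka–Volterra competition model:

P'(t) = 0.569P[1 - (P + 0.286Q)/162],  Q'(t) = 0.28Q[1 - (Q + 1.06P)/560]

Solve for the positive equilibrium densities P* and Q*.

P* ≈ 2.64, Q* ≈ 557

Setting both brackets to zero gives the nullclines P + 0.286Q = 162 and 1.06P + Q = 560.
Substituting Q = 560 - 1.06P into the first: P(1 - 0.286·1.06) = 162 - 0.286·560.
So P* = 1.84/0.697 = 2.64, and then Q* = 560 - 1.06·2.64 = 557.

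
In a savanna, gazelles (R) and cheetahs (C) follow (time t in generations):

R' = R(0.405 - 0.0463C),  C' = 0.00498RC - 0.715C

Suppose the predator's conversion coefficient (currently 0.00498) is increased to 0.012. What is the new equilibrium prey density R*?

At the interior fixed point, setting dC/dt = 0 with C > 0 fixes R* = (predator death rate)/(RC coefficient) — independent of the other coefficients.
With the change, R* = 0.715/0.012 = 59.6; it falls from 144.

R* ≈ 59.6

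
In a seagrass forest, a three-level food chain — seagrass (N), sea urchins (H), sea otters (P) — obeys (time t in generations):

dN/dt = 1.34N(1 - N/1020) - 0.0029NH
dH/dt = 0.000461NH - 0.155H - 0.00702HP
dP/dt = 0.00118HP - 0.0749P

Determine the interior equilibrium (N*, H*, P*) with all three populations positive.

N* ≈ 880, H* ≈ 63.5, P* ≈ 35.7

From dP/dt = 0: 0.00118H* = 0.0749, so H* = 63.5.
From dN/dt = 0: 1.34(1 - N*/1020) = 0.0029·63.5, giving N* = 1020·(1 - 0.137) = 880.
From dH/dt = 0: 0.000461·880 - 0.155 = 0.00702P*, so P* = 0.251/0.00702 = 35.7.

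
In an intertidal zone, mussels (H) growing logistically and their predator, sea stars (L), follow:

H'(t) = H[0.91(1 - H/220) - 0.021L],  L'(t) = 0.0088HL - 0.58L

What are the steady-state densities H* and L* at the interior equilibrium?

H* ≈ 65.9, L* ≈ 30.4

From dL/dt = 0 with L > 0: 0.0088H* = 0.58, so H* = 65.9.
Substitute into dH/dt = 0: 0.91(1 - 65.9/220) = 0.021L*.
The bracket is 0.7, giving L* = 0.637/0.021 = 30.4.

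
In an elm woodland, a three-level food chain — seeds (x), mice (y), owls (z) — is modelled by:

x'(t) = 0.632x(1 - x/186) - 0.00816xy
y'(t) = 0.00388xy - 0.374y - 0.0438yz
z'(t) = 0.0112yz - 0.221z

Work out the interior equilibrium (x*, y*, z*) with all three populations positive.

x* ≈ 139, y* ≈ 19.7, z* ≈ 3.74

From dz/dt = 0: 0.0112y* = 0.221, so y* = 19.7.
From dx/dt = 0: 0.632(1 - x*/186) = 0.00816·19.7, giving x* = 186·(1 - 0.255) = 139.
From dy/dt = 0: 0.00388·139 - 0.374 = 0.0438z*, so z* = 0.164/0.0438 = 3.74.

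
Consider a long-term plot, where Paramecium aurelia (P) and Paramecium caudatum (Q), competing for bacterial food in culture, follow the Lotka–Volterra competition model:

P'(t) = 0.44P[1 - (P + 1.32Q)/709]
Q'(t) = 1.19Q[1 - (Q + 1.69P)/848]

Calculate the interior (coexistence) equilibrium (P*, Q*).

Setting both brackets to zero gives the nullclines P + 1.32Q = 709 and 1.69P + Q = 848.
Substituting Q = 848 - 1.69P into the first: P(1 - 1.32·1.69) = 709 - 1.32·848.
So P* = -410/-1.23 = 333, and then Q* = 848 - 1.69·333 = 285.

P* ≈ 333, Q* ≈ 285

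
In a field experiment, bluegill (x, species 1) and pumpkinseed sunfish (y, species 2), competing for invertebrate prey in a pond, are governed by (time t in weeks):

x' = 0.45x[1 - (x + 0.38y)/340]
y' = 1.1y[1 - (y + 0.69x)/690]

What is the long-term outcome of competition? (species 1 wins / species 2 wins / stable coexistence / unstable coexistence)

stable coexistence

Compare the nullcline intercepts: K1/α12 = 340/0.38 = 895 > K2 = 690; K2/α21 = 690/0.69 = 1000 > K1 = 340.
Since both inequalities hold, each species can invade when rare, so the interior equilibrium is stable.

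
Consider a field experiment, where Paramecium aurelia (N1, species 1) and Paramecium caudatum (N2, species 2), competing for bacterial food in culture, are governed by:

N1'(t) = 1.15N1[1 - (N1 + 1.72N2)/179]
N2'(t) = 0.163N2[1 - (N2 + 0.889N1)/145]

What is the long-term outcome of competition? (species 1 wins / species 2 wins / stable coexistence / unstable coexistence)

unstable coexistence (outcome depends on initial conditions)

Compare the nullcline intercepts: K1/α12 = 179/1.72 = 104 < K2 = 145; K2/α21 = 145/0.889 = 163 < K1 = 179.
Since both are reversed, neither can invade when rare; the interior point is a saddle.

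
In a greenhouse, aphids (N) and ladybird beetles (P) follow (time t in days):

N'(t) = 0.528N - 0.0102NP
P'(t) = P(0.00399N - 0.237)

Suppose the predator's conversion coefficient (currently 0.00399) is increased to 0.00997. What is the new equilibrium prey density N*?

N* ≈ 23.8

At the interior fixed point, setting dP/dt = 0 with P > 0 fixes N* = (predator death rate)/(NP coefficient) — independent of the other coefficients.
With the change, N* = 0.237/0.00997 = 23.8; it falls from 59.4.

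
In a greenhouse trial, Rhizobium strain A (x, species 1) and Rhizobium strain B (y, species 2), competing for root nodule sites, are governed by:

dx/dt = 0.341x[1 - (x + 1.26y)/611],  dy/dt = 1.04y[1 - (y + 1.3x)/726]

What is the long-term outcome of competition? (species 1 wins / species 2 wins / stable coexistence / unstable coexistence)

Compare the nullcline intercepts: K1/α12 = 611/1.26 = 485 < K2 = 726; K2/α21 = 726/1.3 = 558 < K1 = 611.
Since both are reversed, neither can invade when rare; the interior point is a saddle.

unstable coexistence (outcome depends on initial conditions)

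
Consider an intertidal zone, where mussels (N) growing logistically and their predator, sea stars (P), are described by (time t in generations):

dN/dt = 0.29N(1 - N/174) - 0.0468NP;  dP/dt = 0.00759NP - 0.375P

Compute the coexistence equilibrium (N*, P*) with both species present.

N* ≈ 49.4, P* ≈ 4.44

From dP/dt = 0 with P > 0: 0.00759N* = 0.375, so N* = 49.4.
Substitute into dN/dt = 0: 0.29(1 - 49.4/174) = 0.0468P*.
The bracket is 0.716, giving P* = 0.208/0.0468 = 4.44.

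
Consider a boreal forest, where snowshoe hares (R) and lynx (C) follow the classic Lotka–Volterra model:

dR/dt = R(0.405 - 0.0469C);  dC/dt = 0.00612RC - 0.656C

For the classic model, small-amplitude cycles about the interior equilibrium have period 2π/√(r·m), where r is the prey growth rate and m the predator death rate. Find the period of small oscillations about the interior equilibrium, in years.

T ≈ 12.2 years

Here r = 0.405 and m = 0.656, so r·m = 0.266.
ω = √0.266 = 0.515 per year, hence T = 2π/ω ≈ 12.2 years.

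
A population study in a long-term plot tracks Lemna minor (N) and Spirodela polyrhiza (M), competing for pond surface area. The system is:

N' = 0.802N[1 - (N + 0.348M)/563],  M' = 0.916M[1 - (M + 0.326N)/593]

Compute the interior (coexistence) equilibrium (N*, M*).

N* ≈ 402, M* ≈ 462

Setting both brackets to zero gives the nullclines N + 0.348M = 563 and 0.326N + M = 593.
Substituting M = 593 - 0.326N into the first: N(1 - 0.348·0.326) = 563 - 0.348·593.
So N* = 357/0.887 = 402, and then M* = 593 - 0.326·402 = 462.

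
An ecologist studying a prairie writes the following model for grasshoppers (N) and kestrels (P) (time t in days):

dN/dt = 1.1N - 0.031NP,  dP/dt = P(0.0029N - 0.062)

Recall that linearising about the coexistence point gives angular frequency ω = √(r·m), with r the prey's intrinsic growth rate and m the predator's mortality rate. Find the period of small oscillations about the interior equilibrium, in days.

Here r = 1.1 and m = 0.062, so r·m = 0.0682.
ω = √0.0682 = 0.261 per day, hence T = 2π/ω ≈ 24.1 days.

T ≈ 24.1 days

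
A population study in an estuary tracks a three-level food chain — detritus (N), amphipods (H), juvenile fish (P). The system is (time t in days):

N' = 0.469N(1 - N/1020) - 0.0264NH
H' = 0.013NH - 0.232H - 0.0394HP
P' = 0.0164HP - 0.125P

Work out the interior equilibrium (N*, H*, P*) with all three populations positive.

From dP/dt = 0: 0.0164H* = 0.125, so H* = 7.62.
From dN/dt = 0: 0.469(1 - N*/1020) = 0.0264·7.62, giving N* = 1020·(1 - 0.429) = 582.
From dH/dt = 0: 0.013·582 - 0.232 = 0.0394P*, so P* = 7.34/0.0394 = 186.

N* ≈ 582, H* ≈ 7.62, P* ≈ 186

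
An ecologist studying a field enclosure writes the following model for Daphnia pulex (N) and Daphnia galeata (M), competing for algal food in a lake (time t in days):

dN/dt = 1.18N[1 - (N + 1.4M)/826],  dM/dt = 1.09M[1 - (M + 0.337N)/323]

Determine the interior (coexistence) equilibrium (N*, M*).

Setting both brackets to zero gives the nullclines N + 1.4M = 826 and 0.337N + M = 323.
Substituting M = 323 - 0.337N into the first: N(1 - 1.4·0.337) = 826 - 1.4·323.
So N* = 374/0.528 = 708, and then M* = 323 - 0.337·708 = 84.5.

N* ≈ 708, M* ≈ 84.5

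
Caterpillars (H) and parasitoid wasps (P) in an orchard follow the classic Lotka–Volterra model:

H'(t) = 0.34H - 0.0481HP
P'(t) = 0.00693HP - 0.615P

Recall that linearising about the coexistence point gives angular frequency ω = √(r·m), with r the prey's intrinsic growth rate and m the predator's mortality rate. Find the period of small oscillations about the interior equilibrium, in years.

Here r = 0.34 and m = 0.615, so r·m = 0.209.
ω = √0.209 = 0.457 per year, hence T = 2π/ω ≈ 13.7 years.

T ≈ 13.7 years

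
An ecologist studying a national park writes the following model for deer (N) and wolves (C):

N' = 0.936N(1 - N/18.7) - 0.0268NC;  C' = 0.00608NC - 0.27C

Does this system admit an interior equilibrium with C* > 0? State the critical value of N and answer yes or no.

Threshold N = 44.4; K < 44.4, so no, the predator goes extinct.

The predator equation gives dC/dt > 0 only when N > 0.27/0.00608 = 44.4.
Without the predator, N → K = 18.7. Since 18.7 < 44.4, the predator cannot invade.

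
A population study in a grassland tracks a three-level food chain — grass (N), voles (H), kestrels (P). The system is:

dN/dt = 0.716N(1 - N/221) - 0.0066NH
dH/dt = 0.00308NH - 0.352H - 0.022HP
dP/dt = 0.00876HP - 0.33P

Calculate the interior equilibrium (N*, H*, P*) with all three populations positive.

N* ≈ 144, H* ≈ 37.7, P* ≈ 4.2

From dP/dt = 0: 0.00876H* = 0.33, so H* = 37.7.
From dN/dt = 0: 0.716(1 - N*/221) = 0.0066·37.7, giving N* = 221·(1 - 0.347) = 144.
From dH/dt = 0: 0.00308·144 - 0.352 = 0.022P*, so P* = 0.0923/0.022 = 4.2.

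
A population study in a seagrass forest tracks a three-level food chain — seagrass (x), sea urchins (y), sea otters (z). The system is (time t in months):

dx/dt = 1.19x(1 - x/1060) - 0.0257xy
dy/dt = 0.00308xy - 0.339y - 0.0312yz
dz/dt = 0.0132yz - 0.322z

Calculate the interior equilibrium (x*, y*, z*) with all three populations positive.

x* ≈ 502, y* ≈ 24.4, z* ≈ 38.6

From dz/dt = 0: 0.0132y* = 0.322, so y* = 24.4.
From dx/dt = 0: 1.19(1 - x*/1060) = 0.0257·24.4, giving x* = 1060·(1 - 0.527) = 502.
From dy/dt = 0: 0.00308·502 - 0.339 = 0.0312z*, so z* = 1.21/0.0312 = 38.6.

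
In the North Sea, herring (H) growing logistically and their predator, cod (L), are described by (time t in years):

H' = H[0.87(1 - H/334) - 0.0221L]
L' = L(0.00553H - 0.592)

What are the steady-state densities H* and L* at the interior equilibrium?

H* ≈ 107, L* ≈ 26.7

From dL/dt = 0 with L > 0: 0.00553H* = 0.592, so H* = 107.
Substitute into dH/dt = 0: 0.87(1 - 107/334) = 0.0221L*.
The bracket is 0.679, giving L* = 0.591/0.0221 = 26.7.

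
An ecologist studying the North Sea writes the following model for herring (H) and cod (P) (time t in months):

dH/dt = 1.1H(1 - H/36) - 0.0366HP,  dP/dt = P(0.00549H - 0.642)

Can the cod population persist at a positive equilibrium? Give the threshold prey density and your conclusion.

Threshold H = 117; K < 117, so no, the predator goes extinct.

The predator equation gives dP/dt > 0 only when H > 0.642/0.00549 = 117.
Without the predator, H → K = 36. Since 36 < 117, the predator cannot invade.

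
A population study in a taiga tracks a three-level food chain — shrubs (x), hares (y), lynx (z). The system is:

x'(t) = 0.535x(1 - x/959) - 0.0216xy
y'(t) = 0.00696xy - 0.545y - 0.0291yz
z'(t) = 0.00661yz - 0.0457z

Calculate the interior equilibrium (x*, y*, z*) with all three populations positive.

From dz/dt = 0: 0.00661y* = 0.0457, so y* = 6.91.
From dx/dt = 0: 0.535(1 - x*/959) = 0.0216·6.91, giving x* = 959·(1 - 0.279) = 691.
From dy/dt = 0: 0.00696·691 - 0.545 = 0.0291z*, so z* = 4.27/0.0291 = 147.

x* ≈ 691, y* ≈ 6.91, z* ≈ 147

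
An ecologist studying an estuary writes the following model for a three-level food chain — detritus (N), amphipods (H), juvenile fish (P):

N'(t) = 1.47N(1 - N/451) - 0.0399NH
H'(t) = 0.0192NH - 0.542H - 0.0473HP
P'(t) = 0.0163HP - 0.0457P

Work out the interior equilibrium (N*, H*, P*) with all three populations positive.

N* ≈ 417, H* ≈ 2.8, P* ≈ 158

From dP/dt = 0: 0.0163H* = 0.0457, so H* = 2.8.
From dN/dt = 0: 1.47(1 - N*/451) = 0.0399·2.8, giving N* = 451·(1 - 0.0761) = 417.
From dH/dt = 0: 0.0192·417 - 0.542 = 0.0473P*, so P* = 7.46/0.0473 = 158.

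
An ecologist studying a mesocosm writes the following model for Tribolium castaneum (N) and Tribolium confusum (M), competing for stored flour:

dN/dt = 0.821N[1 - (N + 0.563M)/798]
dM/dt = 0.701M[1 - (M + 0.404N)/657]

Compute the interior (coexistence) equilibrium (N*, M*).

Setting both brackets to zero gives the nullclines N + 0.563M = 798 and 0.404N + M = 657.
Substituting M = 657 - 0.404N into the first: N(1 - 0.563·0.404) = 798 - 0.563·657.
So N* = 428/0.773 = 554, and then M* = 657 - 0.404·554 = 433.

N* ≈ 554, M* ≈ 433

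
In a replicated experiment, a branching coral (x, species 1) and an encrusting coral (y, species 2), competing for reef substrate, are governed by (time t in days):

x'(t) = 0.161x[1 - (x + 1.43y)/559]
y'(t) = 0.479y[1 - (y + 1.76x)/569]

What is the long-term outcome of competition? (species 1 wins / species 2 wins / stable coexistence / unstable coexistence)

unstable coexistence (outcome depends on initial conditions)

Compare the nullcline intercepts: K1/α12 = 559/1.43 = 391 < K2 = 569; K2/α21 = 569/1.76 = 323 < K1 = 559.
Since both are reversed, neither can invade when rare; the interior point is a saddle.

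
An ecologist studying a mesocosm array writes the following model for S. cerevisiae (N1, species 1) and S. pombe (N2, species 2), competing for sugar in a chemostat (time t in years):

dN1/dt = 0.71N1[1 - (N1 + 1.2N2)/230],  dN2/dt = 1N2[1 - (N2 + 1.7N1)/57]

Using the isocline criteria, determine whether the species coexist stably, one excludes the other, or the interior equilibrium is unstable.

species 1 excludes species 2

Compare the nullcline intercepts: K1/α12 = 230/1.2 = 192 > K2 = 57; K2/α21 = 57/1.7 = 33.5 < K1 = 230.
Since the inequalities point opposite ways, species 1 can invade but species 2 cannot.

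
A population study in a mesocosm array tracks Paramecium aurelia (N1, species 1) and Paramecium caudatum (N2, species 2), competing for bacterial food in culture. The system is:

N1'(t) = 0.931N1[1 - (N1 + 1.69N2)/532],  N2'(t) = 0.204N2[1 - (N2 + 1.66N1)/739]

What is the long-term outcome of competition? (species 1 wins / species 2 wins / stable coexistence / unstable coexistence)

Compare the nullcline intercepts: K1/α12 = 532/1.69 = 315 < K2 = 739; K2/α21 = 739/1.66 = 445 < K1 = 532.
Since both are reversed, neither can invade when rare; the interior point is a saddle.

unstable coexistence (outcome depends on initial conditions)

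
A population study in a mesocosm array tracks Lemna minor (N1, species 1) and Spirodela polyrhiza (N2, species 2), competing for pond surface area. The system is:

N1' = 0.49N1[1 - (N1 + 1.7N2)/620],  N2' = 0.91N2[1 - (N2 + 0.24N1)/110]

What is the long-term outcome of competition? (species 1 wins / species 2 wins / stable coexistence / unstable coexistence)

species 1 excludes species 2

Compare the nullcline intercepts: K1/α12 = 620/1.7 = 365 > K2 = 110; K2/α21 = 110/0.24 = 458 < K1 = 620.
Since the inequalities point opposite ways, species 1 can invade but species 2 cannot.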